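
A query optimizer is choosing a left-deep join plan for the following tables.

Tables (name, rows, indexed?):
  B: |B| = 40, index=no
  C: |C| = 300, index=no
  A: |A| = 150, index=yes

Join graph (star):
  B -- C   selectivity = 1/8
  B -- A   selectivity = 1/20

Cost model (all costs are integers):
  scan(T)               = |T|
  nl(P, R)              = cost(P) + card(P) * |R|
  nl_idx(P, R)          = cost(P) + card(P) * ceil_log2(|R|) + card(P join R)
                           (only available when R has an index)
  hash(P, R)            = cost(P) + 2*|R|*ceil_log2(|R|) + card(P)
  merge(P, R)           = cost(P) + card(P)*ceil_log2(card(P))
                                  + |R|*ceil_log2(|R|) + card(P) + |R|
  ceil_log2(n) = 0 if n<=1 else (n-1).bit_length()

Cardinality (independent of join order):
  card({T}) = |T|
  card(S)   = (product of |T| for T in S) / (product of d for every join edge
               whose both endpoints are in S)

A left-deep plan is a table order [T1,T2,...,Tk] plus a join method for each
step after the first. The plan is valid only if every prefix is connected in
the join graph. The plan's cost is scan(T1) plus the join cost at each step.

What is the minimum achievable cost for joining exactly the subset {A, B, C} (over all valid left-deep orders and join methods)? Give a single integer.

Selinger DP over subsets of {A,B,C}:
  {B}: scan cost=40, card=40
  {C}: scan cost=300, card=300
  {A}: scan cost=150, card=150
  {BC}: card=1500; try (B,hash)→1080, (C,merge)→3320, (B,merge)→3580, (C,hash)→5480, (C,nl)→12040, (B,nl)→12300; best=1080 via (B,hash)
  {AB}: card=300; try (A,nl_idx)→660, (B,hash)→780, (A,merge)→1670, (B,merge)→1780, (A,hash)→2480, (A,nl)→6040 …(+1); best=660 via (A,nl_idx)
  {ABC}: card=11250; try (A,hash)→4980, (C,hash)→6360, (C,merge)→6660, (A,merge)→20430, (A,nl_idx)→24330, (C,nl)→90660 …(+1); best=4980 via (A,hash)

4980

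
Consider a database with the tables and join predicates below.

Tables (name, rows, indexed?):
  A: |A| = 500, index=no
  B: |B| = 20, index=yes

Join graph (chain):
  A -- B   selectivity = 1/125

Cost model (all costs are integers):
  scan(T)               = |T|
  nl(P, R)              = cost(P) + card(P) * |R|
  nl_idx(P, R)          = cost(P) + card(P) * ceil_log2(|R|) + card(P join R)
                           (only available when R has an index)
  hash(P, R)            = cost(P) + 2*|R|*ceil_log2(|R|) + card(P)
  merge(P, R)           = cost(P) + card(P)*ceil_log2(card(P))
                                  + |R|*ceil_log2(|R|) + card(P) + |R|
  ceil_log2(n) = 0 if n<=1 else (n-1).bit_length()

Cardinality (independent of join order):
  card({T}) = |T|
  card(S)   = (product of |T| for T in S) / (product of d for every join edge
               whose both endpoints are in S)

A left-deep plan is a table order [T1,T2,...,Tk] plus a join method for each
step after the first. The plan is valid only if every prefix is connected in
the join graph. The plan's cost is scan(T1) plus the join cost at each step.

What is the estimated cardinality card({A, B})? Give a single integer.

80

Tables in S: A(500), B(20)
Edges inside S: A-B(d=125)
numerator = 500 * 20 = 10000
denominator = 125 = 125
card(S) = 10000 / 125 = 80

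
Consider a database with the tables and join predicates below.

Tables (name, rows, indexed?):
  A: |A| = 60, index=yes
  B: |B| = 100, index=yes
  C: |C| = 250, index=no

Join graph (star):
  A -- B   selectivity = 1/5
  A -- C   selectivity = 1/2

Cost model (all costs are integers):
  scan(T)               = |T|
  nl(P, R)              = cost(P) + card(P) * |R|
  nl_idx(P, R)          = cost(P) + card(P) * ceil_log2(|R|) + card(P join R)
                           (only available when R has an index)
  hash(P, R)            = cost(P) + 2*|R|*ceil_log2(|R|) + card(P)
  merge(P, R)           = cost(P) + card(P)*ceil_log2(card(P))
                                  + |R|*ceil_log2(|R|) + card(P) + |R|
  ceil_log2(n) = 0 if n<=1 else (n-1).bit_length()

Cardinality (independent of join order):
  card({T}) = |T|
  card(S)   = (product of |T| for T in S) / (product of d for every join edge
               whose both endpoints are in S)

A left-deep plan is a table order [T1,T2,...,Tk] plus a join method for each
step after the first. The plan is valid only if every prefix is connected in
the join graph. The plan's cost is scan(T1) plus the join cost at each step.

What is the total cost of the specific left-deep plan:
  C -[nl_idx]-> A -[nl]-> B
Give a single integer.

step 1: scan C: cost=250, card=250
step 2: join A via nl_idx
    card(P join A) = 250*60/(2) = 7500
    cost = 250 + 250*6 + 7500 = 9250
step 3: join B via nl
    card(P join B) = 7500*100/(5) = 150000
    cost = 9250 + 7500*100 = 759250

759250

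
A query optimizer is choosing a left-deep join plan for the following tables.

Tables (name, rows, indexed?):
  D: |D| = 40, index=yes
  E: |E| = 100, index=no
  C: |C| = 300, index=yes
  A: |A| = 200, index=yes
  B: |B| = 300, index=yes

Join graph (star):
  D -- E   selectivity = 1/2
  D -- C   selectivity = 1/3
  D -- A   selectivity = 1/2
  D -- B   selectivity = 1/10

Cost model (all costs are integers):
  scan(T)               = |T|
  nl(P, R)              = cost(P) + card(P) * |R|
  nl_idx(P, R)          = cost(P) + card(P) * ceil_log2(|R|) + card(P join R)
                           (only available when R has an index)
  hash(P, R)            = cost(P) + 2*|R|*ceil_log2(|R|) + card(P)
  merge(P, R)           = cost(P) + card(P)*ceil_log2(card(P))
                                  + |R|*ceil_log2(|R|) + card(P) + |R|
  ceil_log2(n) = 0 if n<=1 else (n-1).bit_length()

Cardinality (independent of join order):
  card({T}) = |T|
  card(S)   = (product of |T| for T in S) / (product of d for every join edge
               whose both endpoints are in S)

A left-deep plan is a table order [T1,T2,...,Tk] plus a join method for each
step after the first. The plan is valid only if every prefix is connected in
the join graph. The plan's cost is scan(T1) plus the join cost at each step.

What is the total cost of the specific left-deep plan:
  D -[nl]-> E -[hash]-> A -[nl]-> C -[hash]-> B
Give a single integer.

step 1: scan D: cost=40, card=40
step 2: join E via nl
    card(P join E) = 40*100/(2) = 2000
    cost = 40 + 40*100 = 4040
step 3: join A via hash
    card(P join A) = 2000*200/(2) = 200000
    cost = 4040 + 2*200*8 + 2000 = 9240
step 4: join C via nl
    card(P join C) = 200000*300/(3) = 20000000
    cost = 9240 + 200000*300 = 60009240
step 5: join B via hash
    card(P join B) = 20000000*300/(10) = 600000000
    cost = 60009240 + 2*300*9 + 20000000 = 80014640

80014640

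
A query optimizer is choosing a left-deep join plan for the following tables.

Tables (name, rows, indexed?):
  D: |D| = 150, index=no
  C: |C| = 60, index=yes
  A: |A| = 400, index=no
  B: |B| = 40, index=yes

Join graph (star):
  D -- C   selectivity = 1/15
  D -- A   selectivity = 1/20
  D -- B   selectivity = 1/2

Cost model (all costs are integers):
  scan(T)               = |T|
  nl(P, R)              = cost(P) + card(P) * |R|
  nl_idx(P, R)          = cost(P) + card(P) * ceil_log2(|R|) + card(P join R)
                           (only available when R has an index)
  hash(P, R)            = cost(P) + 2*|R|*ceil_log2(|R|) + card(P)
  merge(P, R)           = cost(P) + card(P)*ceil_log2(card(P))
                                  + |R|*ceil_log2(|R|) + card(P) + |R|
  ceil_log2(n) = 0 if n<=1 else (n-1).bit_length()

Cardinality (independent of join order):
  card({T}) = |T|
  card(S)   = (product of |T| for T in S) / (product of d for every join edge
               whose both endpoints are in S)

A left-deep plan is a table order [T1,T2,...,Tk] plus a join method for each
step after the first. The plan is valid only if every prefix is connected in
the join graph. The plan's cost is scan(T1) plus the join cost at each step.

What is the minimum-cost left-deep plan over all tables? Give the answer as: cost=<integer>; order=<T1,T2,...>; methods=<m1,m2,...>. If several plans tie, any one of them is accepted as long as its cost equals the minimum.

cost=19400; order=A,D,C,B; methods=hash,hash,hash

Selinger DP (subsets sized 1..n):
  {D}: scan cost=150, card=150
  {C}: scan cost=60, card=60
  {A}: scan cost=400, card=400
  {B}: scan cost=40, card=40
  {CD}: card=600; try (C,hash)→1020, (C,nl_idx)→1650, (D,merge)→1830, (C,merge)→1920, (D,hash)→2520, (D,nl)→9060 …(+1); best=1020 via (C,hash)
  {AD}: card=3000; try (D,hash)→3200, (A,merge)→5500, (D,merge)→5750, (A,hash)→7500, (A,nl)→60150, (D,nl)→60400; best=3200 via (D,hash)
  {BD}: card=3000; try (B,hash)→780, (D,merge)→1670, (B,merge)→1780, (D,hash)→2480, (B,nl_idx)→4050, (D,nl)→6040 …(+1); best=780 via (B,hash)
  {ACD}: card=12000; try (C,hash)→6920, (A,hash)→8820, (A,merge)→11620, (C,nl_idx)→33200, (C,merge)→42620, (C,nl)→183200 …(+1); best=6920 via (C,hash)
  {BCD}: card=12000; try (B,hash)→2100, (C,hash)→4500, (B,merge)→7900, (B,nl_idx)→16620, (B,nl)→25020, (C,nl_idx)→30780 …(+2); best=2100 via (B,hash)
  {ABD}: card=60000; try (B,hash)→6680, (A,hash)→10980, (B,merge)→42480, (A,merge)→43780, (B,nl_idx)→81200, (B,nl)→123200 …(+1); best=6680 via (B,hash)
  {ABCD}: card=240000; try (B,hash)→19400, (A,hash)→21300, (C,hash)→67400, (A,merge)→186100, (B,merge)→187200, (B,nl_idx)→318920 …(+5); best=19400 via (B,hash)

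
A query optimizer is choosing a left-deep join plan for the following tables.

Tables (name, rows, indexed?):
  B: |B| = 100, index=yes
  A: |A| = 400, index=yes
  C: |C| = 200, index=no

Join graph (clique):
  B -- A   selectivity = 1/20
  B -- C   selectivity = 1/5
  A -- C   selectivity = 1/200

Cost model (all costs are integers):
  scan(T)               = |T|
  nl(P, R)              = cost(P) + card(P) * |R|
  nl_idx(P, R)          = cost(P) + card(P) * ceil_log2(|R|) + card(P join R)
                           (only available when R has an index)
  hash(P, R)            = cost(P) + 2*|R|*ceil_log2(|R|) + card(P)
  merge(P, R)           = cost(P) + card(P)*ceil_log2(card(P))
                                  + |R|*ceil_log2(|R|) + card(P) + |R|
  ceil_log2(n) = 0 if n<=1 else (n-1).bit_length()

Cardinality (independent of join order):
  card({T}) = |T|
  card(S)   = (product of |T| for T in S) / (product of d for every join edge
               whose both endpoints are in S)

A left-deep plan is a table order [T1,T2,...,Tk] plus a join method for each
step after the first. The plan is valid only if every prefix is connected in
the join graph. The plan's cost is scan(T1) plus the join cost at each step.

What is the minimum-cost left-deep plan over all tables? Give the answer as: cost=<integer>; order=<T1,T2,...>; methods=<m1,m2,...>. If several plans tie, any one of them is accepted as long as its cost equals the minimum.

Selinger DP (subsets sized 1..n):
  {B}: scan cost=100, card=100
  {A}: scan cost=400, card=400
  {C}: scan cost=200, card=200
  {AB}: card=2000; try (B,hash)→2200, (A,nl_idx)→3000, (A,merge)→4900, (B,merge)→5200, (B,nl_idx)→5200, (A,hash)→7400 …(+2); best=2200 via (B,hash)
  {BC}: card=4000; try (B,hash)→1800, (C,merge)→2700, (B,merge)→2800, (C,hash)→3400, (B,nl_idx)→5600, (C,nl)→20100 …(+1); best=1800 via (B,hash)
  {AC}: card=400; try (A,nl_idx)→2400, (C,hash)→4000, (A,merge)→6000, (C,merge)→6200, (A,hash)→7600, (A,nl)→80200 …(+1); best=2400 via (A,nl_idx)
  {ABC}: card=400; try (B,hash)→4200, (B,nl_idx)→5600, (B,merge)→7200, (C,hash)→7400, (A,hash)→13000, (C,merge)→28000 …(+5); best=4200 via (B,hash)

cost=4200; order=C,A,B; methods=nl_idx,hash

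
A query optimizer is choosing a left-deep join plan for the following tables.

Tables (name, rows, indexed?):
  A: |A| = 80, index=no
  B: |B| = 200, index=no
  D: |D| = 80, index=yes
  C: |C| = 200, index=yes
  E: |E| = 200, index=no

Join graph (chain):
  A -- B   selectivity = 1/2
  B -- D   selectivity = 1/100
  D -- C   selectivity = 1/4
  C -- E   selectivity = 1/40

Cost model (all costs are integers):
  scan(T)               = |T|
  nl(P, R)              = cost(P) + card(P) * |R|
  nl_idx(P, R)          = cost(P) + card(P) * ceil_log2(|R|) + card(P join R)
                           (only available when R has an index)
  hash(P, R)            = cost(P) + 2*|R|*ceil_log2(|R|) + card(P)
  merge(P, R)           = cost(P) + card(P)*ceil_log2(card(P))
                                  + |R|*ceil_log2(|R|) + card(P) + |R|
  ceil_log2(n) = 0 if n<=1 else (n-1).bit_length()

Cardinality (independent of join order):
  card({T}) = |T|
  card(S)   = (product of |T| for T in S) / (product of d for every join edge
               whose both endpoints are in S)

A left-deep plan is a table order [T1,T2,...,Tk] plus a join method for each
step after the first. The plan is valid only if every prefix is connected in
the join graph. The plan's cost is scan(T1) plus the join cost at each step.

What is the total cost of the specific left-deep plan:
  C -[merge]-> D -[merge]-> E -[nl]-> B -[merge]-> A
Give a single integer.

4737080

step 1: scan C: cost=200, card=200
step 2: join D via merge
    card(P join D) = 200*80/(4) = 4000
    cost = 200 + 200*8 + 80*7 + 200 + 80 = 2640
step 3: join E via merge
    card(P join E) = 4000*200/(40) = 20000
    cost = 2640 + 4000*12 + 200*8 + 4000 + 200 = 56440
step 4: join B via nl
    card(P join B) = 20000*200/(100) = 40000
    cost = 56440 + 20000*200 = 4056440
step 5: join A via merge
    card(P join A) = 40000*80/(2) = 1600000
    cost = 4056440 + 40000*16 + 80*7 + 40000 + 80 = 4737080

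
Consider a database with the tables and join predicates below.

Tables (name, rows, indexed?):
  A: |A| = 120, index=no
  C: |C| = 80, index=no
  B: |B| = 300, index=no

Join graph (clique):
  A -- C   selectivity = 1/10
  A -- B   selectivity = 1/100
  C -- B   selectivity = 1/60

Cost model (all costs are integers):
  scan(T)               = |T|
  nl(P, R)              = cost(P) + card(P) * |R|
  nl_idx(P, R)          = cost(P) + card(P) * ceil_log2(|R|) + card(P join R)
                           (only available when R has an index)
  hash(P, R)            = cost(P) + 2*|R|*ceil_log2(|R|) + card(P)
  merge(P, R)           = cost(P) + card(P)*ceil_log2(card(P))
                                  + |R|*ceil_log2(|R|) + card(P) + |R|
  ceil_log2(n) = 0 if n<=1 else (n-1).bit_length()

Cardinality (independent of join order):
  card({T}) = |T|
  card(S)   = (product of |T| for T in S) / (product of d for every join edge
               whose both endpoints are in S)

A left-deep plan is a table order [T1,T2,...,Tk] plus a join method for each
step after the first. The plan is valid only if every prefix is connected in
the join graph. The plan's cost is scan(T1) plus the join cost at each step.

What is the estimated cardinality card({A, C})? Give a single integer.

960

Tables in S: A(120), C(80)
Edges inside S: A-C(d=10)
numerator = 120 * 80 = 9600
denominator = 10 = 10
card(S) = 9600 / 10 = 960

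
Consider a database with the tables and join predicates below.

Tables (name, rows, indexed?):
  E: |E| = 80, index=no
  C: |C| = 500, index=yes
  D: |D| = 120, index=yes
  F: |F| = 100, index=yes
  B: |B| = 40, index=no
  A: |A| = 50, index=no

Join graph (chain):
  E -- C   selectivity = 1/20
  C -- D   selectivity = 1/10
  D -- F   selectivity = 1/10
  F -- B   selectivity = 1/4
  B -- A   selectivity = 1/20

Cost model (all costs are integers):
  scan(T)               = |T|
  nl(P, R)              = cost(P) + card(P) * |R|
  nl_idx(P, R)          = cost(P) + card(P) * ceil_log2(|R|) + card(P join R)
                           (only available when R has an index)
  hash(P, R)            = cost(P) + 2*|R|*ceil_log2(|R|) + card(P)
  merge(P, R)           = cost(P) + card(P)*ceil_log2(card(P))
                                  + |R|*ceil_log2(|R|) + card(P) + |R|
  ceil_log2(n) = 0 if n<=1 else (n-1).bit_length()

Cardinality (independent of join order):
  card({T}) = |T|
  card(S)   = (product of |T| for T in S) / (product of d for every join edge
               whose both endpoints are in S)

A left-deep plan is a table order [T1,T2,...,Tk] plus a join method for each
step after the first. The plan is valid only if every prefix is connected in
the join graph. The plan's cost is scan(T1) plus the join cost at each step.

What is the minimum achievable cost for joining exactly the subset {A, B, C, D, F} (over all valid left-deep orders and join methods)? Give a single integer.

Selinger DP over subsets of {A,B,C,D,F}:
  {C}: scan cost=500, card=500
  {D}: scan cost=120, card=120
  {F}: scan cost=100, card=100
  {B}: scan cost=40, card=40
  {A}: scan cost=50, card=50
  {CD}: card=6000; try (D,hash)→2680, (C,merge)→6080, (D,merge)→6460, (C,nl_idx)→7200, (C,hash)→9240, (D,nl_idx)→10000 …(+2); best=2680 via (D,hash)
  {DF}: card=1200; try (F,hash)→1640, (D,merge)→1860, (F,merge)→1880, (D,hash)→1880, (D,nl_idx)→2000, (F,nl_idx)→2160 …(+2); best=1640 via (F,hash)
  {BF}: card=1000; try (B,hash)→680, (F,merge)→1120, (B,merge)→1180, (F,nl_idx)→1320, (F,hash)→1480, (F,nl)→4040 …(+1); best=680 via (B,hash)
  {AB}: card=100; try (B,hash)→580, (A,merge)→670, (B,merge)→680, (A,hash)→680, (A,nl)→2040, (B,nl)→2050; best=580 via (B,hash)
  {CDF}: card=60000; try (F,hash)→10080, (C,hash)→11840, (C,merge)→21040, (C,nl_idx)→72440, (F,merge)→87480, (F,nl_idx)→104680 …(+2); best=10080 via (F,hash)
  {BDF}: card=12000; try (B,hash)→3320, (D,hash)→3360, (D,merge)→12640, (B,merge)→16320, (D,nl_idx)→19680, (B,nl)→49640 …(+1); best=3320 via (B,hash)
  {ABF}: card=2500; try (F,hash)→2080, (F,merge)→2180, (A,hash)→2280, (F,nl_idx)→3780, (F,nl)→10580, (A,merge)→12030 …(+1); best=2080 via (F,hash)
  {BCDF}: card=600000; try (C,hash)→24320, (B,hash)→70560, (C,merge)→188320, (C,nl_idx)→711320, (B,merge)→1030360, (B,nl)→2410080 …(+1); best=24320 via (C,hash)
  {ABDF}: card=30000; try (D,hash)→6260, (A,hash)→15920, (D,merge)→35540, (D,nl_idx)→49580, (A,merge)→183670, (D,nl)→302080 …(+1); best=6260 via (D,hash)
  {ABCDF}: card=1500000; try (C,hash)→45260, (C,merge)→491260, (A,hash)→624920, (C,nl_idx)→1776260, (A,merge)→12624670, (C,nl)→15006260 …(+1); best=45260 via (C,hash)

45260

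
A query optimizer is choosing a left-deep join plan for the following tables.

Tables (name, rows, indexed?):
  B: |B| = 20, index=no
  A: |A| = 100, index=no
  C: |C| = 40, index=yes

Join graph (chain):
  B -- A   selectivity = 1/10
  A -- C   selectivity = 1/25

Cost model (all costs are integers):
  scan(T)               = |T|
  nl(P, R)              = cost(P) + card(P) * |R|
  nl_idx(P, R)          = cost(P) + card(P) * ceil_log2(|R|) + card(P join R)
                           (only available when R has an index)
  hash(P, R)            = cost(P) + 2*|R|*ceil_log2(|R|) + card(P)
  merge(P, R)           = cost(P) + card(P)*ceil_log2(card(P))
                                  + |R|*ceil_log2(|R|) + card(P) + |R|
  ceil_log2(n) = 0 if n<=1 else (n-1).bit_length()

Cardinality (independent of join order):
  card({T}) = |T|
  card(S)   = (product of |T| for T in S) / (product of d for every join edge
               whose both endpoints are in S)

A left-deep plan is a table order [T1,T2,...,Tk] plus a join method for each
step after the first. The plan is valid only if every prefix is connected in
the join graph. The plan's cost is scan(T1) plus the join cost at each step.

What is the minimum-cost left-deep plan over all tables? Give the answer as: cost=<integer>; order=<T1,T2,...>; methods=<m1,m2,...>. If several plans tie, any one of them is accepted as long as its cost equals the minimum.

Selinger DP (subsets sized 1..n):
  {B}: scan cost=20, card=20
  {A}: scan cost=100, card=100
  {C}: scan cost=40, card=40
  {AB}: card=200; try (B,hash)→400, (A,merge)→940, (B,merge)→1020, (A,hash)→1440, (A,nl)→2020, (B,nl)→2100; best=400 via (B,hash)
  {AC}: card=160; try (C,hash)→680, (C,nl_idx)→860, (A,merge)→1120, (C,merge)→1180, (A,hash)→1480, (A,nl)→4040 …(+1); best=680 via (C,hash)
  {ABC}: card=320; try (B,hash)→1040, (C,hash)→1080, (C,nl_idx)→1920, (B,merge)→2240, (C,merge)→2480, (B,nl)→3880 …(+1); best=1040 via (B,hash)

cost=1040; order=A,C,B; methods=hash,hash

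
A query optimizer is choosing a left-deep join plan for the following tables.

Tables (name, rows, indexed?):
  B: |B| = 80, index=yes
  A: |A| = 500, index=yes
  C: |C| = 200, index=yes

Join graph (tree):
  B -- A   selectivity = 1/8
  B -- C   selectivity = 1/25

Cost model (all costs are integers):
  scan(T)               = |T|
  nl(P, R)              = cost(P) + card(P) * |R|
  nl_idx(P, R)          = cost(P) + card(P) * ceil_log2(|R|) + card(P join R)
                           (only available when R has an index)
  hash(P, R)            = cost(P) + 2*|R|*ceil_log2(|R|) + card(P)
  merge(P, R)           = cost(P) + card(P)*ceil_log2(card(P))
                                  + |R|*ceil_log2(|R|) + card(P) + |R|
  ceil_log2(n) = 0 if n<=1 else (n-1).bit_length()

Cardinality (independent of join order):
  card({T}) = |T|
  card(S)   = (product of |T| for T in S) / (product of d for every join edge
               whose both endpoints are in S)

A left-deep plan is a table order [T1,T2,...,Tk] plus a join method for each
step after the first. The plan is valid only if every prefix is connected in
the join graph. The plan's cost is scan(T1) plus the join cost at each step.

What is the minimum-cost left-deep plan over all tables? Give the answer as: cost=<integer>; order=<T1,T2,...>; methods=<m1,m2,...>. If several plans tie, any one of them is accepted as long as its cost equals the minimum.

Selinger DP (subsets sized 1..n):
  {B}: scan cost=80, card=80
  {A}: scan cost=500, card=500
  {C}: scan cost=200, card=200
  {AB}: card=5000; try (B,hash)→2120, (A,merge)→5720, (A,nl_idx)→5800, (B,merge)→6140, (B,nl_idx)→9000, (A,hash)→9160 …(+2); best=2120 via (B,hash)
  {BC}: card=640; try (C,nl_idx)→1360, (B,hash)→1520, (B,nl_idx)→2240, (C,merge)→2520, (B,merge)→2640, (C,hash)→3360 …(+2); best=1360 via (C,nl_idx)
  {ABC}: card=40000; try (C,hash)→10320, (A,hash)→11000, (A,merge)→13400, (A,nl_idx)→47120, (C,merge)→73920, (C,nl_idx)→82120 …(+2); best=10320 via (C,hash)

cost=10320; order=A,B,C; methods=hash,hash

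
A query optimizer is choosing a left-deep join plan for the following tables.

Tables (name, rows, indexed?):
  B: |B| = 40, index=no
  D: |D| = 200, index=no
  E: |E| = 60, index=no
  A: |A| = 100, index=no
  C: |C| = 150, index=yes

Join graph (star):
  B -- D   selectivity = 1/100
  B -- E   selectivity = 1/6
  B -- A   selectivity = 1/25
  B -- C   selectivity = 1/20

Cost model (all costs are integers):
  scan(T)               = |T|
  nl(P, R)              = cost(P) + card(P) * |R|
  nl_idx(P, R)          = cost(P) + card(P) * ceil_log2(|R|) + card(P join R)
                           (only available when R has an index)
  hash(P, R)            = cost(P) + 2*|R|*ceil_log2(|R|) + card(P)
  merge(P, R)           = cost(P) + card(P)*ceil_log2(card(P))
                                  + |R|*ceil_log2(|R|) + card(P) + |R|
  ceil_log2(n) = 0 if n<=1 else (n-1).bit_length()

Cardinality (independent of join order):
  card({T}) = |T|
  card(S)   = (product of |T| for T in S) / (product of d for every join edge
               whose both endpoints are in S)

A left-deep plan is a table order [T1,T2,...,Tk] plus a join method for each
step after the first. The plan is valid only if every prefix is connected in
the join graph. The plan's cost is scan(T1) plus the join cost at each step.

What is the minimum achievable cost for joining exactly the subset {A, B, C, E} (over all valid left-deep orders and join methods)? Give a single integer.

4280

Selinger DP over subsets of {A,B,C,E}:
  {B}: scan cost=40, card=40
  {E}: scan cost=60, card=60
  {A}: scan cost=100, card=100
  {C}: scan cost=150, card=150
  {BE}: card=400; try (B,hash)→600, (E,merge)→740, (B,merge)→760, (E,hash)→800, (E,nl)→2440, (B,nl)→2460; best=600 via (B,hash)
  {AB}: card=160; try (B,hash)→680, (A,merge)→1120, (B,merge)→1180, (A,hash)→1480, (A,nl)→4040, (B,nl)→4100; best=680 via (B,hash)
  {BC}: card=300; try (C,nl_idx)→660, (B,hash)→780, (C,merge)→1670, (B,merge)→1780, (C,hash)→2480, (C,nl)→6040 …(+1); best=660 via (C,nl_idx)
  {ABE}: card=1600; try (E,hash)→1560, (A,hash)→2400, (E,merge)→2540, (A,merge)→5400, (E,nl)→10280, (A,nl)→40600; best=1560 via (E,hash)
  {BCE}: card=3000; try (E,hash)→1680, (C,hash)→3400, (E,merge)→4080, (C,merge)→5950, (C,nl_idx)→6800, (E,nl)→18660 …(+1); best=1680 via (E,hash)
  {ABC}: card=1200; try (A,hash)→2360, (C,nl_idx)→3160, (C,hash)→3240, (C,merge)→3470, (A,merge)→4460, (C,nl)→24680 …(+1); best=2360 via (A,hash)
  {ABCE}: card=12000; try (E,hash)→4280, (C,hash)→5560, (A,hash)→6080, (E,merge)→17180, (C,merge)→22110, (C,nl_idx)→26360 …(+4); best=4280 via (E,hash)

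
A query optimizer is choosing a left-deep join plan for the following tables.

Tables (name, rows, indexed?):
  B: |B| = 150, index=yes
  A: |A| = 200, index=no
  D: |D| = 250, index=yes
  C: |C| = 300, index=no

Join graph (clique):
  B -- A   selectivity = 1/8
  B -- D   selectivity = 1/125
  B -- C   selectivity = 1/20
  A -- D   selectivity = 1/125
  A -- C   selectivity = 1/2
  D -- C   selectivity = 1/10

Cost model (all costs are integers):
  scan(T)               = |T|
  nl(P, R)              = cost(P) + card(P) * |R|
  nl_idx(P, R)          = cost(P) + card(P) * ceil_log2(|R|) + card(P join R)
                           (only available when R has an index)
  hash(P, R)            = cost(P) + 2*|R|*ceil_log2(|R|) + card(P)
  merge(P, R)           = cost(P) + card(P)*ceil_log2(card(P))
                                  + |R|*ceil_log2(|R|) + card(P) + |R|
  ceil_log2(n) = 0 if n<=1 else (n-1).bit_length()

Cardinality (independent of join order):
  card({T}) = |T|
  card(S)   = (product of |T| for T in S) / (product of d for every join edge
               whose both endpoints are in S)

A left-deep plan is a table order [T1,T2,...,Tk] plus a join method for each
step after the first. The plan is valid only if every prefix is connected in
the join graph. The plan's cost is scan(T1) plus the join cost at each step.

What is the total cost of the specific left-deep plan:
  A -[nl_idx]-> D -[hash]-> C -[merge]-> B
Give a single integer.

step 1: scan A: cost=200, card=200
step 2: join D via nl_idx
    card(P join D) = 200*250/(125) = 400
    cost = 200 + 200*8 + 400 = 2200
step 3: join C via hash
    card(P join C) = 400*300/(2*10) = 6000
    cost = 2200 + 2*300*9 + 400 = 8000
step 4: join B via merge
    card(P join B) = 6000*150/(8*125*20) = 45
    cost = 8000 + 6000*13 + 150*8 + 6000 + 150 = 93350

93350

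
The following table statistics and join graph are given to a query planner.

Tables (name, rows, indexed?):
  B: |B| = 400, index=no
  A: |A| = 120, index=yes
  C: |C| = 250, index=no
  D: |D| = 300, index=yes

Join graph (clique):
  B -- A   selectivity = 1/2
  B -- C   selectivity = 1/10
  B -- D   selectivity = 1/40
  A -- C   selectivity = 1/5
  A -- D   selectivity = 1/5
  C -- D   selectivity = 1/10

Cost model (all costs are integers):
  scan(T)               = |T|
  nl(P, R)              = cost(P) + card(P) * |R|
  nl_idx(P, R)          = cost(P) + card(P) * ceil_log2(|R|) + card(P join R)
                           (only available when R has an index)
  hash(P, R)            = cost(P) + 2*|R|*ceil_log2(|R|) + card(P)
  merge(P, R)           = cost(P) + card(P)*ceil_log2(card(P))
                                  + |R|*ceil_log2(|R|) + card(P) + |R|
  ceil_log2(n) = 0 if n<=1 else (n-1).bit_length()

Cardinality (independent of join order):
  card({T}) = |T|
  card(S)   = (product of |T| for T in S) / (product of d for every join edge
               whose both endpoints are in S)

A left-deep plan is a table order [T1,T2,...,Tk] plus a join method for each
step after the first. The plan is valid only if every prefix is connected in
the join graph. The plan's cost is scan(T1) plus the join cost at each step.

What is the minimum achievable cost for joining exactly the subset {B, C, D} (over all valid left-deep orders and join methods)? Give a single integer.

Selinger DP over subsets of {B,C,D}:
  {B}: scan cost=400, card=400
  {C}: scan cost=250, card=250
  {D}: scan cost=300, card=300
  {BC}: card=10000; try (C,hash)→4800, (B,merge)→6500, (C,merge)→6650, (B,hash)→7700, (B,nl)→100250, (C,nl)→100400; best=4800 via (C,hash)
  {BD}: card=3000; try (D,hash)→6200, (D,nl_idx)→7000, (B,merge)→7300, (D,merge)→7400, (B,hash)→7800, (B,nl)→120300 …(+1); best=6200 via (D,hash)
  {CD}: card=7500; try (C,hash)→4600, (D,merge)→5500, (C,merge)→5550, (D,hash)→5900, (D,nl_idx)→10000, (D,nl)→75250 …(+1); best=4600 via (C,hash)
  {BCD}: card=7500; try (C,hash)→13200, (B,hash)→19300, (D,hash)→20200, (C,merge)→47450, (D,nl_idx)→102300, (B,merge)→113600 …(+4); best=13200 via (C,hash)

13200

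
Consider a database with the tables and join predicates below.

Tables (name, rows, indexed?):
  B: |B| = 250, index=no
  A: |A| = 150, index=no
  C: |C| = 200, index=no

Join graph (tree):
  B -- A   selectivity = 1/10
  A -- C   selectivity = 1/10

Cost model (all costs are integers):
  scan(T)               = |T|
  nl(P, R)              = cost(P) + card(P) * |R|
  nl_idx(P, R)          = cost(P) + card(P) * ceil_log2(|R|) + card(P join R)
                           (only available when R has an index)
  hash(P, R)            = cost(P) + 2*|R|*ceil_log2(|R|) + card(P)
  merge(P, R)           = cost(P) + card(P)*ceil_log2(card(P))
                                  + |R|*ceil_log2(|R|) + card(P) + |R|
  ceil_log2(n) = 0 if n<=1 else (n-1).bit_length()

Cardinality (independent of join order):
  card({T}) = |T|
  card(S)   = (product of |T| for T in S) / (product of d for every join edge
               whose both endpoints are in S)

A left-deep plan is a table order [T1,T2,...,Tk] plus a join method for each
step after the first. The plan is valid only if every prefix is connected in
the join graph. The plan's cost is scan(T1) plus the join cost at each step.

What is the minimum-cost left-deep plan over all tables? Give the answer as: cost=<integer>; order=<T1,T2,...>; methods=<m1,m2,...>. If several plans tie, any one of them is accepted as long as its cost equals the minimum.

Selinger DP (subsets sized 1..n):
  {B}: scan cost=250, card=250
  {A}: scan cost=150, card=150
  {C}: scan cost=200, card=200
  {AB}: card=3750; try (A,hash)→2900, (B,merge)→3750, (A,merge)→3850, (B,hash)→4300, (B,nl)→37650, (A,nl)→37750; best=2900 via (A,hash)
  {AC}: card=3000; try (A,hash)→2800, (C,merge)→3300, (A,merge)→3350, (C,hash)→3500, (C,nl)→30150, (A,nl)→30200; best=2800 via (A,hash)
  {ABC}: card=75000; try (B,hash)→9800, (C,hash)→9850, (B,merge)→44050, (C,merge)→53450, (B,nl)→752800, (C,nl)→752900; best=9800 via (B,hash)

cost=9800; order=C,A,B; methods=hash,hash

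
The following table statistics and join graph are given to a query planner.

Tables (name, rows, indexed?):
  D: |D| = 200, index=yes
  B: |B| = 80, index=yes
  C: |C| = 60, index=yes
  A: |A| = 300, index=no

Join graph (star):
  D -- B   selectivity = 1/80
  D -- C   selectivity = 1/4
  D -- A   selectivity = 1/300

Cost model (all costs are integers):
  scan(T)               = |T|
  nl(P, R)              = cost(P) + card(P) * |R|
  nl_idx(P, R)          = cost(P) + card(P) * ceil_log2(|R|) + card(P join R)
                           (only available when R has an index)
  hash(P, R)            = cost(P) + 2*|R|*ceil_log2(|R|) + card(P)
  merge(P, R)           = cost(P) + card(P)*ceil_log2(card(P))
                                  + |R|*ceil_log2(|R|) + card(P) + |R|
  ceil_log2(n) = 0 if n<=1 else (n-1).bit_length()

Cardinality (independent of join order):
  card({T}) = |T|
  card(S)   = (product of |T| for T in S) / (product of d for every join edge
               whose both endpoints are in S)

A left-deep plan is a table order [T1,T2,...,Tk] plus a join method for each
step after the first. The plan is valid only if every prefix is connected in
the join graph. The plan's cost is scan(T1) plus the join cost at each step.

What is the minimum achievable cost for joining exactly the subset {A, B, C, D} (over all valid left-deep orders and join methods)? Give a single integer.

5140

Selinger DP over subsets of {A,B,C,D}:
  {D}: scan cost=200, card=200
  {B}: scan cost=80, card=80
  {C}: scan cost=60, card=60
  {A}: scan cost=300, card=300
  {BD}: card=200; try (D,nl_idx)→920, (B,hash)→1520, (B,nl_idx)→1800, (D,merge)→2520, (B,merge)→2640, (D,hash)→3360 …(+2); best=920 via (D,nl_idx)
  {CD}: card=3000; try (C,hash)→1120, (D,merge)→2280, (C,merge)→2420, (D,hash)→3320, (D,nl_idx)→3540, (C,nl_idx)→4400 …(+2); best=1120 via (C,hash)
  {AD}: card=200; try (D,nl_idx)→2900, (D,hash)→3800, (A,merge)→5000, (D,merge)→5100, (A,hash)→5800, (A,nl)→60200 …(+1); best=2900 via (D,nl_idx)
  {BCD}: card=3000; try (C,hash)→1840, (C,merge)→3140, (C,nl_idx)→5120, (B,hash)→5240, (C,nl)→12920, (B,nl_idx)→25120 …(+2); best=1840 via (C,hash)
  {ABD}: card=200; try (B,hash)→4220, (B,nl_idx)→4500, (B,merge)→5340, (A,merge)→5720, (A,hash)→6520, (B,nl)→18900 …(+1); best=4220 via (B,hash)
  {ACD}: card=3000; try (C,hash)→3820, (C,merge)→5120, (C,nl_idx)→7100, (A,hash)→9520, (C,nl)→14900, (A,merge)→43120 …(+1); best=3820 via (C,hash)
  {ABCD}: card=3000; try (C,hash)→5140, (C,merge)→6440, (B,hash)→7940, (C,nl_idx)→8420, (A,hash)→10240, (C,nl)→16220 …(+5); best=5140 via (C,hash)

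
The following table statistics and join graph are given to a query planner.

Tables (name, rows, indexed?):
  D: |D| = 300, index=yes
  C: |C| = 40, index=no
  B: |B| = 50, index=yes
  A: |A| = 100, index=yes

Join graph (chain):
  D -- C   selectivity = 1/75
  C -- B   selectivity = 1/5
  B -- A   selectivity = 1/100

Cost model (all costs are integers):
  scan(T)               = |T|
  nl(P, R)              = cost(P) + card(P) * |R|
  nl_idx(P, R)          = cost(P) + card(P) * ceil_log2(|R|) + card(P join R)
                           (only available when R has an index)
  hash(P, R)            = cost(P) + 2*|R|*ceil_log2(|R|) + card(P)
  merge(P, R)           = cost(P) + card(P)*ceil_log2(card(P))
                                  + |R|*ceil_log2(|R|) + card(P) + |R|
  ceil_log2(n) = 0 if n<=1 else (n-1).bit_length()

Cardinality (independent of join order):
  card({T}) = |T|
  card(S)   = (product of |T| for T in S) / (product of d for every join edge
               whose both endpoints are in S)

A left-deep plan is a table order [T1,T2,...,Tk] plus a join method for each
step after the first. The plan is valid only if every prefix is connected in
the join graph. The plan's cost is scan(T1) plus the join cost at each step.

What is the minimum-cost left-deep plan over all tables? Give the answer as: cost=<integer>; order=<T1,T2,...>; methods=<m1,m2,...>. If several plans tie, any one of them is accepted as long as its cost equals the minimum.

cost=4320; order=C,D,B,A; methods=nl_idx,hash,hash

Selinger DP (subsets sized 1..n):
  {D}: scan cost=300, card=300
  {C}: scan cost=40, card=40
  {B}: scan cost=50, card=50
  {A}: scan cost=100, card=100
  {CD}: card=160; try (D,nl_idx)→560, (C,hash)→1080, (D,merge)→3320, (C,merge)→3580, (D,hash)→5480, (D,nl)→12040 …(+1); best=560 via (D,nl_idx)
  {BC}: card=400; try (C,hash)→580, (B,merge)→670, (C,merge)→680, (B,hash)→680, (B,nl_idx)→680, (B,nl)→2040 …(+1); best=580 via (C,hash)
  {AB}: card=50; try (A,nl_idx)→450, (B,nl_idx)→750, (B,hash)→800, (A,merge)→1200, (B,merge)→1250, (A,hash)→1500 …(+2); best=450 via (A,nl_idx)
  {BCD}: card=1600; try (B,hash)→1320, (B,merge)→2350, (B,nl_idx)→3120, (D,nl_idx)→5780, (D,hash)→6380, (D,merge)→7580 …(+2); best=1320 via (B,hash)
  {ABC}: card=400; try (C,hash)→980, (C,merge)→1080, (A,hash)→2380, (C,nl)→2450, (A,nl_idx)→3780, (A,merge)→5380 …(+1); best=980 via (C,hash)
  {ABCD}: card=1600; try (A,hash)→4320, (D,nl_idx)→6180, (D,hash)→6780, (D,merge)→7980, (A,nl_idx)→14120, (A,merge)→21320 …(+2); best=4320 via (A,hash)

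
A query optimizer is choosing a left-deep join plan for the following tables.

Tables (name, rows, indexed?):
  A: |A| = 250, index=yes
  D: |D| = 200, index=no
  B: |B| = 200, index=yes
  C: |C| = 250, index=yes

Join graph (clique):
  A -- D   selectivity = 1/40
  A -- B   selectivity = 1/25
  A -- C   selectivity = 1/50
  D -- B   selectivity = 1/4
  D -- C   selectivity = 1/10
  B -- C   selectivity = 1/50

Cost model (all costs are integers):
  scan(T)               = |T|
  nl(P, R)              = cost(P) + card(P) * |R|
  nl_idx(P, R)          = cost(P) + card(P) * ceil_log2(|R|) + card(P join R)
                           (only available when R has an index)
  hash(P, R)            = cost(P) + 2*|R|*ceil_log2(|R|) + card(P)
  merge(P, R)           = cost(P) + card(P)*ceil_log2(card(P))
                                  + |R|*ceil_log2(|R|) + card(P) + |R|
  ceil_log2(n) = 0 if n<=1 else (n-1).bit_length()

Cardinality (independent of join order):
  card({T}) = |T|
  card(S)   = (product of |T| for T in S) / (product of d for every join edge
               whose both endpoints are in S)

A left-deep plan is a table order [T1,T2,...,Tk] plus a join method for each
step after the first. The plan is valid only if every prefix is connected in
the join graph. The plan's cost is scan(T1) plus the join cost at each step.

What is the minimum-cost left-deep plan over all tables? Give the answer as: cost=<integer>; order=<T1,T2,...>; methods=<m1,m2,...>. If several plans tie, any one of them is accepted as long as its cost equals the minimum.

cost=11200; order=B,C,A,D; methods=nl_idx,hash,hash

Selinger DP (subsets sized 1..n):
  {A}: scan cost=250, card=250
  {D}: scan cost=200, card=200
  {B}: scan cost=200, card=200
  {C}: scan cost=250, card=250
  {AD}: card=1250; try (A,nl_idx)→3050, (D,hash)→3700, (A,merge)→4250, (D,merge)→4300, (A,hash)→4400, (A,nl)→50200 …(+1); best=3050 via (A,nl_idx)
  {AB}: card=2000; try (B,hash)→3700, (A,nl_idx)→3800, (B,nl_idx)→4250, (A,merge)→4250, (B,merge)→4300, (A,hash)→4400 …(+2); best=3700 via (B,hash)
  {AC}: card=1250; try (C,nl_idx)→3500, (A,nl_idx)→3500, (C,hash)→4500, (A,hash)→4500, (C,merge)→4750, (A,merge)→4750 …(+2); best=3500 via (C,nl_idx)
  {BD}: card=10000; try (D,hash)→3600, (B,hash)→3600, (D,merge)→3800, (B,merge)→3800, (B,nl_idx)→11800, (D,nl)→40200 …(+1); best=3600 via (D,hash)
  {CD}: card=5000; try (D,hash)→3700, (C,merge)→4250, (D,merge)→4300, (C,hash)→4400, (C,nl_idx)→6800, (C,nl)→50200 …(+1); best=3700 via (D,hash)
  {BC}: card=1000; try (C,nl_idx)→2800, (B,nl_idx)→3250, (B,hash)→3700, (C,merge)→4250, (B,merge)→4300, (C,hash)→4400 …(+2); best=2800 via (C,nl_idx)
  {ABD}: card=2500; try (B,hash)→7500, (D,hash)→8900, (B,nl_idx)→15550, (A,hash)→17600, (B,merge)→19850, (D,merge)→29500 …(+5); best=7500 via (B,hash)
  {ACD}: card=625; try (D,hash)→7950, (C,hash)→8300, (A,hash)→12700, (C,nl_idx)→13675, (D,merge)→20300, (C,merge)→20300 …(+5); best=7950 via (D,hash)
  {ABC}: card=200; try (A,hash)→7800, (B,hash)→7950, (C,hash)→9700, (A,nl_idx)→11000, (B,nl_idx)→13700, (A,merge)→16050 …(+6); best=7800 via (A,hash)
  {BCD}: card=5000; try (D,hash)→7000, (B,hash)→11900, (D,merge)→15600, (C,hash)→17600, (B,nl_idx)→48700, (B,merge)→75500 …(+5); best=7000 via (D,hash)
  {ABCD}: card=25; try (D,hash)→11200, (D,merge)→11400, (B,hash)→11775, (B,nl_idx)→12975, (C,hash)→14000, (A,hash)→16000 …(+9); best=11200 via (D,hash)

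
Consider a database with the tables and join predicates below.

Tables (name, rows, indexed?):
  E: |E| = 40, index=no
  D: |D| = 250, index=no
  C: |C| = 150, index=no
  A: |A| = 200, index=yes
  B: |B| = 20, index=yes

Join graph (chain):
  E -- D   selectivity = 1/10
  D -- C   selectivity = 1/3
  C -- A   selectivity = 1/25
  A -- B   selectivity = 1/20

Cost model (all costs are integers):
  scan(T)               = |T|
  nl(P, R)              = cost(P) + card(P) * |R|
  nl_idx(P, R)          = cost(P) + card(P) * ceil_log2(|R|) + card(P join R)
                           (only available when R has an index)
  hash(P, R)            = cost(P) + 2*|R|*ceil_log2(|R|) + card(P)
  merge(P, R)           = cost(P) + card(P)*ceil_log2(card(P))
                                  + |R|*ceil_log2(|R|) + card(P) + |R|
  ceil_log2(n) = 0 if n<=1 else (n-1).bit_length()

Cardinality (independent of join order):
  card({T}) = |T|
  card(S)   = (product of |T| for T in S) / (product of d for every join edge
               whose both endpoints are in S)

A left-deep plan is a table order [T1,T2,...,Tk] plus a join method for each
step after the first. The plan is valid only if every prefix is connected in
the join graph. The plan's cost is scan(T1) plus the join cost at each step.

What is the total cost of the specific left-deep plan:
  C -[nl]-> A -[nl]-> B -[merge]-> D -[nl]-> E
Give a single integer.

4070800

step 1: scan C: cost=150, card=150
step 2: join A via nl
    card(P join A) = 150*200/(25) = 1200
    cost = 150 + 150*200 = 30150
step 3: join B via nl
    card(P join B) = 1200*20/(20) = 1200
    cost = 30150 + 1200*20 = 54150
step 4: join D via merge
    card(P join D) = 1200*250/(3) = 100000
    cost = 54150 + 1200*11 + 250*8 + 1200 + 250 = 70800
step 5: join E via nl
    card(P join E) = 100000*40/(10) = 400000
    cost = 70800 + 100000*40 = 4070800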